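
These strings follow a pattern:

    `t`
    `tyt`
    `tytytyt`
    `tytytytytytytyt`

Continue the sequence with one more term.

Every step duplicates the string with 'y' between the halves.
Doubling tytytytytytytyt with 'y' between the halves:

tytytytytytytytytytytytytytytyt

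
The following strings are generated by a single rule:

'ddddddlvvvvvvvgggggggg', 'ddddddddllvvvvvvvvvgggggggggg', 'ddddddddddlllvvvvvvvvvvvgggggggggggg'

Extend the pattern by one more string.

The n-th term is 2n d's then n-2 l's then 2n+1 v's then 2n+2 g's, where the shown terms are n = 3, 4, 5.
At n = 6 the blocks have lengths 12, 4, 13, 14.

ddddddddddddllllvvvvvvvvvvvvvgggggggggggggg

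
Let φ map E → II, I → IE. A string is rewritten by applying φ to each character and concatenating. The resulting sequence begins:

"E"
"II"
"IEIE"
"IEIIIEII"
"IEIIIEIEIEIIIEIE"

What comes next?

Rewriting the 16 symbols of IEIIIEIEIEIIIEIE one by one yields IE II IE IE IE II IE II IE II IE IE IE II IE II; concatenated:

IEIIIEIEIEIIIEIIIEIIIEIEIEIIIEII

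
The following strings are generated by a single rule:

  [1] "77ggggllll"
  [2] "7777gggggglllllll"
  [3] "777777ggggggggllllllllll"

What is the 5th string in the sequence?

Term n consists of 2n 7's, followed by 2n+2 g's, followed by 3n+1 l's (n = 1, 2, …).
For term 5, n = 5, so the run lengths are 10, 12, 16.

7777777777ggggggggggggllllllllllllllll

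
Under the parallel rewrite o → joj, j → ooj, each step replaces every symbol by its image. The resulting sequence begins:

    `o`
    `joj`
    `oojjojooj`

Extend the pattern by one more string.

jojjojoojoojjojoojjojjojooj

Expanding oojjojooj: o→joj, o→joj, j→ooj, j→ooj, o→joj, j→ooj, o→joj, o→joj, j→ooj. Concatenated: joj joj ooj ooj joj ooj joj joj ooj.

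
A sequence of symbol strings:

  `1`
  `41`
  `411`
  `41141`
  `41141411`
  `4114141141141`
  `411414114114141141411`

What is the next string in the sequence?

From term 3 onward, concatenate the last term with the second-to-last: 41·1 = 411, 411·41 = 41141, …
So term 8 is 411414114114141141411·4114141141141.

4114141141141411414114114141141141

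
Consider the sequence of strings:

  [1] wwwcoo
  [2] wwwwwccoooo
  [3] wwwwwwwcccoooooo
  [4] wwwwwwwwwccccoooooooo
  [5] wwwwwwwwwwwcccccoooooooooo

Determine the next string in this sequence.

wwwwwwwwwwwwwccccccoooooooooooo

Term n consists of 2n+1 w's, followed by n c's, followed by 2n o's (n = 1, 2, …).
Setting n = 6 gives 13, 6, 12 characters in each block.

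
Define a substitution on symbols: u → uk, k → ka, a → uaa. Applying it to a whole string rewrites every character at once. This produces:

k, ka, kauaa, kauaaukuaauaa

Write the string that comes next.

kauaaukuaauaaukkaukuaauaaukuaauaa

Applying the rule to each of the 13 symbols of kauaaukuaauaa gives the pieces ka uaa uk uaa uaa uk ka uk uaa uaa uk uaa uaa, which concatenate to the answer.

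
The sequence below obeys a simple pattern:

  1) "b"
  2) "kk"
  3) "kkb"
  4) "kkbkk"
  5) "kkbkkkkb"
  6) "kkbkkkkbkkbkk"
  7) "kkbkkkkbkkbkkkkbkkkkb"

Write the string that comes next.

kkbkkkkbkkbkkkkbkkkkbkkbkkkkbkkbkk

This is a Fibonacci-style word recurrence s(k) = s(k−1)·s(k−2): e.g. kk·b = kkb.
So term 8 is kkbkkkkbkkbkkkkbkkkkb·kkbkkkkbkkbkk.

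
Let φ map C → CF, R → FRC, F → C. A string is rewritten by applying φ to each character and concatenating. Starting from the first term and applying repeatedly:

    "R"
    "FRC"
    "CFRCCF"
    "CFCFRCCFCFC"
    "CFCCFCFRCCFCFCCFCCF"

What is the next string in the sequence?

CFCCFCFCCFCFRCCFCFCCFCCFCFCCFCFC

Replace each of the 19 characters of CFCCFCFRCCFCFCCFCCF in place — CF C CF CF C CF C FRC CF CF C CF C CF CF C CF CF C — and concatenate.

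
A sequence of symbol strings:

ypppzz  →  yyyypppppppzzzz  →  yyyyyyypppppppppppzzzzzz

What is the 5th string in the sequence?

Term n consists of 3n-2 y's, followed by 4n-1 p's, followed by 2n z's (n = 1, 2, …).
At n = 5 the blocks have lengths 13, 19, 10.

yyyyyyyyyyyyypppppppppppppppppppzzzzzzzzzz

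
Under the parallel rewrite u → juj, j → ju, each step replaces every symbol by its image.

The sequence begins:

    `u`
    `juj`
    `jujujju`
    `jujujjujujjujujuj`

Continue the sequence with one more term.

jujujjujujjujujujjujujjujujujjujujjujujju

φ(jujujjujujjujujuj) expands symbol-by-symbol to ju juj ju juj ju ju juj ju juj ju ju juj ju juj ju juj ju; joining the 17 pieces gives the next term.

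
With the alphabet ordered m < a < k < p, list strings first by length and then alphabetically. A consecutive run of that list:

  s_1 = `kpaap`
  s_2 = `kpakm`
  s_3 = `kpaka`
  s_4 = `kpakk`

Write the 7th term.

kpapa

Stepping forward 3 times from kpakk: kpakk → kpakp → kpapm, then the target.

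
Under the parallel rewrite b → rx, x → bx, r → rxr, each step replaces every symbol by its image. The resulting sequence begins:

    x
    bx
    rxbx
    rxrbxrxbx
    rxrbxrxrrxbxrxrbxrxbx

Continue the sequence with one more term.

Rewriting the 21 symbols of rxrbxrxrrxbxrxrbxrxbx one by one yields rxr bx rxr rx bx rxr bx rxr rxr bx rx bx rxr bx rxr rx bx rxr bx rx bx; concatenated:

rxrbxrxrrxbxrxrbxrxrrxrbxrxbxrxrbxrxrrxbxrxrbxrxbx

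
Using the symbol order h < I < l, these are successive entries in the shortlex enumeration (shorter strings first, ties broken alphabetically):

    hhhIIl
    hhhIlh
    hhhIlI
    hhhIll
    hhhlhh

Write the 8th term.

hhhlIh

Continuing the enumeration 3 steps past hhhlhh: hhhlhh → hhhlhI → hhhlhl → (answer).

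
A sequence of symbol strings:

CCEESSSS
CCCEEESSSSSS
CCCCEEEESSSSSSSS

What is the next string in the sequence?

CCCCCEEEEESSSSSSSSSS

Term n consists of n+1 C's, followed by n+1 E's, followed by 2n+2 S's (n = 1, 2, …).
Setting n = 4 gives 5, 5, 10 characters in each block.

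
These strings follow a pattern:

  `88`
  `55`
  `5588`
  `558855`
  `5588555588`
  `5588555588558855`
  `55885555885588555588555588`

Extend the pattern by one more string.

This is a Fibonacci-style word recurrence s(k) = s(k−1)·s(k−2): e.g. 55·88 = 5588.
Continuing: 55885555885588555588555588 · 5588555588558855 gives term 8.

558855558855885555885555885588555588558855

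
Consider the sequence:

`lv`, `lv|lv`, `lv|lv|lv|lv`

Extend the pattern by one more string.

lv|lv|lv|lv|lv|lv|lv|lv

Each string is two copies of the previous one joined by '|'.
So the next term is two copies of lv|lv|lv|lv with '|' between the halves.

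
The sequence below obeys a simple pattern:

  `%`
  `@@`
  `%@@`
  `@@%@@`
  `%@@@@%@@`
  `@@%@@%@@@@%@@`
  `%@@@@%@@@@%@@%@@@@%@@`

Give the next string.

@@%@@%@@@@%@@%@@@@%@@@@%@@%@@@@%@@

From term 3 onward, concatenate the second-to-last term with the last: %·@@ = %@@, @@·%@@ = @@%@@, …
The next term joins @@%@@%@@@@%@@ and %@@@@%@@@@%@@%@@@@%@@.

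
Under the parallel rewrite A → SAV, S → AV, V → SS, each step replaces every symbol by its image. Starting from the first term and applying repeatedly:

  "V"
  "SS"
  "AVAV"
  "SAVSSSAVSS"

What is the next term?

AVSAVSSAVAVAVSAVSSAVAV

Apply φ to SAVSSSAVSS symbol by symbol: S→AV, A→SAV, V→SS, S→AV, S→AV, S→AV, A→SAV, V→SS, S→AV, S→AV; joined: AV SAV SS AV AV AV SAV SS AV AV.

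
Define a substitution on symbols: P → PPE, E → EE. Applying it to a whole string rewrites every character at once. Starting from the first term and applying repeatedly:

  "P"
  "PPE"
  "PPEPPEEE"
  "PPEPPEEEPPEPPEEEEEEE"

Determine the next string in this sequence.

PPEPPEEEPPEPPEEEEEEEPPEPPEEEPPEPPEEEEEEEEEEEEEEE

Applying the rule to each of the 20 symbols of PPEPPEEEPPEPPEEEEEEE gives the pieces PPE PPE EE PPE PPE EE EE EE PPE PPE EE PPE PPE EE EE EE EE EE EE EE, which concatenate to the answer.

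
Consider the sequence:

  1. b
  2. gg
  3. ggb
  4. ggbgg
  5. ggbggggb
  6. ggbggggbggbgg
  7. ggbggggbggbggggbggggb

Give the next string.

Each term (from the third on) is the previous term followed by the one before it: term 3 = gg·b = ggb.
The next term joins ggbggggbggbggggbggggb and ggbggggbggbgg.

ggbggggbggbggggbggggbggbggggbggbgg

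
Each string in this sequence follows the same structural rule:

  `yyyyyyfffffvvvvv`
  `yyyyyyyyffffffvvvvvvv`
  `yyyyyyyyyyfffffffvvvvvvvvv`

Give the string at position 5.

yyyyyyyyyyyyyyfffffffffvvvvvvvvvvvvv

Term n consists of 2n y's, followed by n+2 f's, followed by 2n-1 v's, where the shown terms are n = 3, 4, 5.
At n = 7 the blocks have lengths 14, 9, 13.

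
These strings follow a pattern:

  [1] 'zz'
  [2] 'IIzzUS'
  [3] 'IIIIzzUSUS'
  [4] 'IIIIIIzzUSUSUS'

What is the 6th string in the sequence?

IIIIIIIIIIzzUSUSUSUSUS

s(k+1) = II·s(k)·US, so each term gains II as a prefix and US as a suffix.
From IIIIIIzzUSUSUS, 2 further steps: IIIIIIzzUSUSUS → IIIIIIIIzzUSUSUSUS → (answer).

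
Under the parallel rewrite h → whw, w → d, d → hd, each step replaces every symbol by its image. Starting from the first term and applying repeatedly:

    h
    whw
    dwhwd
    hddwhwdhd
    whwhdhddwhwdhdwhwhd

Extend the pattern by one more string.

Applying the rule to each of the 19 symbols of whwhdhddwhwdhdwhwhd gives the pieces d whw d whw hd whw hd hd d whw d hd whw hd d whw d whw hd, which concatenate to the answer.

dwhwdwhwhdwhwhdhddwhwdhdwhwhddwhwdwhwhd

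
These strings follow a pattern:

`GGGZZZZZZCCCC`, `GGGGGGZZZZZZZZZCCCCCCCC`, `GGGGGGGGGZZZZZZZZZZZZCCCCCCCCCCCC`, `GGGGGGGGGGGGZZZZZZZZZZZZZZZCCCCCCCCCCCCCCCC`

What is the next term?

Term n consists of 3n G's, followed by 3n+3 Z's, followed by 4n C's (n = 1, 2, …).
For the next term, n = 5, so the run lengths are 15, 18, 20.

GGGGGGGGGGGGGGGZZZZZZZZZZZZZZZZZZCCCCCCCCCCCCCCCCCCCC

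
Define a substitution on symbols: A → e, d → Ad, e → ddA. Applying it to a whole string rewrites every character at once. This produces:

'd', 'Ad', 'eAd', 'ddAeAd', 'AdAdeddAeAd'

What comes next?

eAdeAdddAAdAdeddAeAd

Expanding AdAdeddAeAd: A→e, d→Ad, A→e, d→Ad, e→ddA, d→Ad, d→Ad, A→e, e→ddA, A→e, d→Ad. Concatenated: e Ad e Ad ddA Ad Ad e ddA e Ad.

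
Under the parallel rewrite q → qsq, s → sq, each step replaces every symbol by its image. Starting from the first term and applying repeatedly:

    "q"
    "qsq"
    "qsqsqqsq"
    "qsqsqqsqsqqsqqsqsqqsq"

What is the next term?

qsqsqqsqsqqsqqsqsqqsqsqqsqqsqsqqsqqsqsqqsqsqqsqqsqsqqsq

φ(qsqsqqsqsqqsqqsqsqqsq) expands symbol-by-symbol to qsq sq qsq sq qsq qsq sq qsq sq qsq qsq sq qsq qsq sq qsq sq qsq qsq sq qsq; joining the 21 pieces gives the next term.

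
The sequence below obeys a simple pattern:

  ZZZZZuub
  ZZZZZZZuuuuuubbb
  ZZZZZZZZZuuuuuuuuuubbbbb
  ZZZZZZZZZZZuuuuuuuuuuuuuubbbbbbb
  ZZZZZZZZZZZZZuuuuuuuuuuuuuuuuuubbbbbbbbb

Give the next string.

ZZZZZZZZZZZZZZZuuuuuuuuuuuuuuuuuuuuuubbbbbbbbbbb

Term n consists of 2n+3 Z's, followed by 4n-2 u's, followed by 2n-1 b's (n = 1, 2, …).
At n = 6 the blocks have lengths 15, 22, 11.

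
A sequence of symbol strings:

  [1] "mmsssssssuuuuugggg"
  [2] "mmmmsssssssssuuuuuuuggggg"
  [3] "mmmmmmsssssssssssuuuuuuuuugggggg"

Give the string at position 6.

The n-th term is 2n-2 m's then 2n+3 s's then 2n+1 u's then n+2 g's, where the shown terms are n = 2, 3, 4.
Setting n = 7 gives 12, 17, 15, 9 characters in each block.

mmmmmmmmmmmmsssssssssssssssssuuuuuuuuuuuuuuuggggggggg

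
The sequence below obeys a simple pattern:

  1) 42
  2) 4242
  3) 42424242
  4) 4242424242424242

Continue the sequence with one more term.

Each string is two copies of the previous one concatenated.
One more doubling of 4242424242424242 gives the answer.

42424242424242424242424242424242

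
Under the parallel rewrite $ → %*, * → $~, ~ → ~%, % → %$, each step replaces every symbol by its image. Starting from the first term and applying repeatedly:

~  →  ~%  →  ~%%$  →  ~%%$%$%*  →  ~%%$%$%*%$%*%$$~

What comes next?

Rewriting the 16 symbols of ~%%$%$%*%$%*%$$~ one by one yields ~% %$ %$ %* %$ %* %$ $~ %$ %* %$ $~ %$ %* %* ~%; concatenated:

~%%$%$%*%$%*%$$~%$%*%$$~%$%*%*~%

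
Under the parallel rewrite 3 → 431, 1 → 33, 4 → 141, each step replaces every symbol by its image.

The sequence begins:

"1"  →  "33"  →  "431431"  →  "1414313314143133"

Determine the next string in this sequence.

Rewriting the 16 symbols of 1414313314143133 one by one yields 33 141 33 141 431 33 431 431 33 141 33 141 431 33 431 431; concatenated:

331413314143133431431331413314143133431431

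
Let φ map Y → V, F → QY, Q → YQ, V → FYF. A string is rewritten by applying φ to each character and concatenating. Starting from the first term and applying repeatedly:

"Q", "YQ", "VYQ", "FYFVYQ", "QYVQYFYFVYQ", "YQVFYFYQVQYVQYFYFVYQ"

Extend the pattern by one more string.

VYQFYFQYVQYVYQFYFYQVFYFYQVQYVQYFYFVYQ

φ(YQVFYFYQVQYVQYFYFVYQ) expands symbol-by-symbol to V YQ FYF QY V QY V YQ FYF YQ V FYF YQ V QY V QY FYF V YQ; joining the 20 pieces gives the next term.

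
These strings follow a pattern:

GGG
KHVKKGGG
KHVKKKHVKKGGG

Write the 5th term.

KHVKKKHVKKKHVKKKHVKKGGG

The strings grow by a fixed prefix KHVKK each time.
From KHVKKKHVKKGGG, 2 further steps: KHVKKKHVKKGGG → KHVKKKHVKKKHVKKGGG → (answer).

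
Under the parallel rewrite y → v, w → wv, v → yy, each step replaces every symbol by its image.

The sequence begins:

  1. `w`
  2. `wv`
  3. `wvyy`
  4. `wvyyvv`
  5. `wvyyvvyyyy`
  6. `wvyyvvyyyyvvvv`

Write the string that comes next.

wvyyvvyyyyvvvvyyyyyyyy

φ(wvyyvvyyyyvvvv) expands symbol-by-symbol to wv yy v v yy yy v v v v yy yy yy yy; joining the 14 pieces gives the next term.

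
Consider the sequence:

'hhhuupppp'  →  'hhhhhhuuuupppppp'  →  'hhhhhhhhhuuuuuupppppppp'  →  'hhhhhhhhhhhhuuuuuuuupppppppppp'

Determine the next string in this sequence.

Reading off run lengths: h runs 3, 6, 9, 12; u runs 2, 4, 6, 8; p runs 4, 6, 8, 10 — each is linear in n (n = 1, 2, …).
Setting n = 5 gives 15, 10, 12 characters in each block.

hhhhhhhhhhhhhhhuuuuuuuuuupppppppppppp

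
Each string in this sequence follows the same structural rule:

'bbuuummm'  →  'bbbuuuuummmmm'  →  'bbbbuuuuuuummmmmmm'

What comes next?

bbbbbuuuuuuuuummmmmmmmm

Each string has the form b^{n} u^{2n-1} m^{2n-1}, where the shown terms are n = 2, 3, 4.
Setting n = 5 gives 5, 9, 9 characters in each block.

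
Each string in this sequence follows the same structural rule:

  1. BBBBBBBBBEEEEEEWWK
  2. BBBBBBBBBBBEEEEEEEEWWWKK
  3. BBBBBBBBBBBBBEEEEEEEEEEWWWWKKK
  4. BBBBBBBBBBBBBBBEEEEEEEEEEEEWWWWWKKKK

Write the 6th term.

The n-th term is 2n+3 B's then 2n E's then n-1 W's then n-2 K's, where the shown terms are n = 3, 4, 5, 6.
Setting n = 8 gives 19, 16, 7, 6 characters in each block.

BBBBBBBBBBBBBBBBBBBEEEEEEEEEEEEEEEEWWWWWWWKKKKKK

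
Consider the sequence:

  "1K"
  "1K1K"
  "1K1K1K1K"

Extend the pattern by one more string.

Every step duplicates the string.
Doubling 1K1K1K1K:

1K1K1K1K1K1K1K1K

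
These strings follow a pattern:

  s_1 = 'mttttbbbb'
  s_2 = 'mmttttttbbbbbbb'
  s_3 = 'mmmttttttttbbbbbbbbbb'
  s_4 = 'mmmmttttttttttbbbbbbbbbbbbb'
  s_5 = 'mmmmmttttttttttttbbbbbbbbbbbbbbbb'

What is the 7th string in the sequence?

The n-th term is n m's then 2n+2 t's then 3n+1 b's (n = 1, 2, …).
For term 7, n = 7, so the run lengths are 7, 16, 22.

mmmmmmmttttttttttttttttbbbbbbbbbbbbbbbbbbbbbb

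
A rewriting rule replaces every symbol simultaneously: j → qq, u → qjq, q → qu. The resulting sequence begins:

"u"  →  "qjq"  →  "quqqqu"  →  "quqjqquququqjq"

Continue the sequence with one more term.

Replace each of the 14 characters of quqjqquququqjq in place — qu qjq qu qq qu qu qjq qu qjq qu qjq qu qq qu — and concatenate.

quqjqquqqququqjqquqjqquqjqquqqqu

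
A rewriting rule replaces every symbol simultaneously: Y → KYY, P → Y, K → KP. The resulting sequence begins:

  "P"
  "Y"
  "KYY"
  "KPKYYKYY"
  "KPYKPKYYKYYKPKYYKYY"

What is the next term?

φ(KPYKPKYYKYYKPKYYKYY) expands symbol-by-symbol to KP Y KYY KP Y KP KYY KYY KP KYY KYY KP Y KP KYY KYY KP KYY KYY; joining the 19 pieces gives the next term.

KPYKYYKPYKPKYYKYYKPKYYKYYKPYKPKYYKYYKPKYYKYY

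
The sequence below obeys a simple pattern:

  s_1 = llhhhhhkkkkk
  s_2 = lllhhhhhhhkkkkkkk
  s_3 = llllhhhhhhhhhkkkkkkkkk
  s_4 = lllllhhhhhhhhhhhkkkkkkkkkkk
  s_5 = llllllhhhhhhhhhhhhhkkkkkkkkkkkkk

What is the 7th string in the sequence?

llllllllhhhhhhhhhhhhhhhhhkkkkkkkkkkkkkkkkk

Reading off run lengths: l runs 2, 3, 4, 5, 6; h runs 5, 7, 9, 11, 13; k runs 5, 7, 9, 11, 13 — each is linear in n, where the shown terms are n = 2, 3, 4, 5, 6.
At n = 8 the blocks have lengths 8, 17, 17.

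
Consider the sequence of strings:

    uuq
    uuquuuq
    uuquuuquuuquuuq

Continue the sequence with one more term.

Each string is two copies of the previous one joined by 'u'.
So the next term is two copies of uuquuuquuuquuuq with 'u' between the halves.

uuquuuquuuquuuquuuquuuquuuquuuq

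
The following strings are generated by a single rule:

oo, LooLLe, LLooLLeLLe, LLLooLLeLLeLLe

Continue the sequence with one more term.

LLLLooLLeLLeLLeLLe

Every step adds L to the front and LLe to the end of the previous string.
So the next term is L·LLLooLLeLLeLLe·LLe.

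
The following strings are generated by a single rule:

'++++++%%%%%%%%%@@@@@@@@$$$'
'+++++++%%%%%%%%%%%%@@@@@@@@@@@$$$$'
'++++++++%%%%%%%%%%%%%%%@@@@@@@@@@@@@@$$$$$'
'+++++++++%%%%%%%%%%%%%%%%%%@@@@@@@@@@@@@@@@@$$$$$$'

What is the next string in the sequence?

++++++++++%%%%%%%%%%%%%%%%%%%%%@@@@@@@@@@@@@@@@@@@@$$$$$$$

The n-th term is n+3 +'s then 3n %'s then 3n-1 @'s then n $'s, where the shown terms are n = 3, 4, 5, 6.
Setting n = 7 gives 10, 21, 20, 7 characters in each block.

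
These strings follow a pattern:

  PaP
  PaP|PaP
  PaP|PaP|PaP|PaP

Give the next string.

s(k+1) = s(k)·|·s(k) — each term doubles the last with '|' between the halves.
One more doubling of PaP|PaP|PaP|PaP gives the answer.

PaP|PaP|PaP|PaP|PaP|PaP|PaP|PaP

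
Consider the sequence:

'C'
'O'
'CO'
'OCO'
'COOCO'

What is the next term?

OCOCOOCO

This is a Fibonacci-style word recurrence s(k) = s(k−2)·s(k−1): e.g. C·O = CO.
The next term joins OCO and COOCO.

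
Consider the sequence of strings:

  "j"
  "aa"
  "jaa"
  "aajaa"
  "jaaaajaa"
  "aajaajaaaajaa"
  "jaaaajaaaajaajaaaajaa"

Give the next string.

aajaajaaaajaajaaaajaaaajaajaaaajaa

Each term (from the third on) is the two preceding terms concatenated in order: term 3 = j·aa = jaa.
The next term joins aajaajaaaajaa and jaaaajaaaajaajaaaajaa.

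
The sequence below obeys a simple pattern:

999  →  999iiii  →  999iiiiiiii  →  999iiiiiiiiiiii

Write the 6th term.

999iiiiiiiiiiiiiiiiiiii

Every step adds iiii to the end: s(k+1) = s(k)·iiii.
From 999iiiiiiiiiiii, 2 further steps: 999iiiiiiiiiiii → 999iiiiiiiiiiiiiiii → (answer).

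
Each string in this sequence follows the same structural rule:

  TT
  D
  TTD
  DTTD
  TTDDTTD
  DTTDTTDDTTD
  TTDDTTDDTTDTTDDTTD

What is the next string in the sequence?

Each term (from the third on) is the two preceding terms concatenated in order: term 3 = TT·D = TTD.
Continuing: DTTDTTDDTTD · TTDDTTDDTTDTTDDTTD gives term 8.

DTTDTTDDTTDTTDDTTDDTTDTTDDTTD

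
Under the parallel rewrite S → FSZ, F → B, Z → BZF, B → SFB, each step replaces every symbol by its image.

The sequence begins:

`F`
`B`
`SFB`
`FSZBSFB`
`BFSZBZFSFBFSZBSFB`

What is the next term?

SFBBFSZBZFSFBBZFBFSZBSFBBFSZBZFSFBFSZBSFB

Applying the rule to each of the 17 symbols of BFSZBZFSFBFSZBSFB gives the pieces SFB B FSZ BZF SFB BZF B FSZ B SFB B FSZ BZF SFB FSZ B SFB, which concatenate to the answer.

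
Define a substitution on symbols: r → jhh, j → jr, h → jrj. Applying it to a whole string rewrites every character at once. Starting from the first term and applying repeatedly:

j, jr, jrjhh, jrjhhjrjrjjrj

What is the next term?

Rewriting the 13 symbols of jrjhhjrjrjjrj one by one yields jr jhh jr jrj jrj jr jhh jr jhh jr jr jhh jr; concatenated:

jrjhhjrjrjjrjjrjhhjrjhhjrjrjhhjr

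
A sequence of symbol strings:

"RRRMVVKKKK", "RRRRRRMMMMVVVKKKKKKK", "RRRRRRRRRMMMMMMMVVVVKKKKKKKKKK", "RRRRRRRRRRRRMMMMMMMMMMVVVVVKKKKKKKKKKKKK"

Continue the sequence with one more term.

RRRRRRRRRRRRRRRMMMMMMMMMMMMMVVVVVVKKKKKKKKKKKKKKKK

Term n consists of 3n R's, followed by 3n-2 M's, followed by n+1 V's, followed by 3n+1 K's (n = 1, 2, …).
Setting n = 5 gives 15, 13, 6, 16 characters in each block.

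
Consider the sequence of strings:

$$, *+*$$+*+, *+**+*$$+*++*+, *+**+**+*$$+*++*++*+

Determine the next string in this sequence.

*+**+**+**+*$$+*++*++*++*+

Every step adds *+* to the front and +*+ to the end of the previous string.
So the next term is *+*·*+**+**+*$$+*++*++*+·+*+.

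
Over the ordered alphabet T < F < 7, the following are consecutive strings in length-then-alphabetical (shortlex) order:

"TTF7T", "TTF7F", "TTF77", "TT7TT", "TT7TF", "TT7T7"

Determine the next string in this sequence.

TT7FT

The successor of TT7T7 increments the rightmost position that isn't already 7 and resets every position after it to T.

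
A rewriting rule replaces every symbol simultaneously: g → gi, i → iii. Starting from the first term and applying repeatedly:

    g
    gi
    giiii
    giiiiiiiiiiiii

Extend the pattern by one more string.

giiiiiiiiiiiiiiiiiiiiiiiiiiiiiiiiiiiiiiii

Replace each of the 14 characters of giiiiiiiiiiiii in place — gi iii iii iii iii iii iii iii iii iii iii iii iii iii — and concatenate.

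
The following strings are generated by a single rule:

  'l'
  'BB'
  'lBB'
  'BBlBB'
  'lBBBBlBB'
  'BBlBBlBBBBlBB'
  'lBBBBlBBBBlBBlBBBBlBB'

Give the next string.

From term 3 onward, concatenate the second-to-last term with the last: l·BB = lBB, BB·lBB = BBlBB, …
So term 8 is BBlBBlBBBBlBB·lBBBBlBBBBlBBlBBBBlBB.

BBlBBlBBBBlBBlBBBBlBBBBlBBlBBBBlBB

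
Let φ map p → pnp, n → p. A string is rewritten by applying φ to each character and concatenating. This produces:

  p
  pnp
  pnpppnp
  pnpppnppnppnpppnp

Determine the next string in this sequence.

φ(pnpppnppnppnpppnp) expands symbol-by-symbol to pnp p pnp pnp pnp p pnp pnp p pnp pnp p pnp pnp pnp p pnp; joining the 17 pieces gives the next term.

pnpppnppnppnpppnppnpppnppnpppnppnppnpppnp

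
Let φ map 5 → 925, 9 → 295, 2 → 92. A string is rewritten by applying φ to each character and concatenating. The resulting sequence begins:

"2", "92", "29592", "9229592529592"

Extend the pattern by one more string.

2959292295925295929259229592529592

Applying the rule to each of the 13 symbols of 9229592529592 gives the pieces 295 92 92 295 925 295 92 925 92 295 925 295 92, which concatenate to the answer.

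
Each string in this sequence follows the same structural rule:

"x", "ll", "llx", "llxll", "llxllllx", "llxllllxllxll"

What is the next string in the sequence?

llxllllxllxllllxllllx

Each term (from the third on) is the previous term followed by the one before it: term 3 = ll·x = llx.
So term 7 is llxllllxllxll·llxllllx.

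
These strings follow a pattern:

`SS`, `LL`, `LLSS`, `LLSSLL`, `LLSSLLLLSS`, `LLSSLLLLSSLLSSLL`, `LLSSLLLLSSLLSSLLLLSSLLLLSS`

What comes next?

Each term (from the third on) is the previous term followed by the one before it: term 3 = LL·SS = LLSS.
Continuing: LLSSLLLLSSLLSSLLLLSSLLLLSS · LLSSLLLLSSLLSSLL gives term 8.

LLSSLLLLSSLLSSLLLLSSLLLLSSLLSSLLLLSSLLSSLL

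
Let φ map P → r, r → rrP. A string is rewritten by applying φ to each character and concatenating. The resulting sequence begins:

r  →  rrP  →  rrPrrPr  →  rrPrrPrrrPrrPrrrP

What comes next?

rrPrrPrrrPrrPrrrPrrPrrPrrrPrrPrrrPrrPrrPr

Applying the rule to each of the 17 symbols of rrPrrPrrrPrrPrrrP gives the pieces rrP rrP r rrP rrP r rrP rrP rrP r rrP rrP r rrP rrP rrP r, which concatenate to the answer.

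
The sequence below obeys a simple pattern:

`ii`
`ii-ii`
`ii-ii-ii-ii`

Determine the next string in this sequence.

ii-ii-ii-ii-ii-ii-ii-ii

s(k+1) = s(k)·-·s(k) — each term doubles the last with '-' between the halves.
One more doubling of ii-ii-ii-ii gives the answer.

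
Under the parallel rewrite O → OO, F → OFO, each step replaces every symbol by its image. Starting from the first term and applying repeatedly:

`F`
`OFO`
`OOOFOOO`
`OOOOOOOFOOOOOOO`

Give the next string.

OOOOOOOOOOOOOOOFOOOOOOOOOOOOOOO

φ(OOOOOOOFOOOOOOO) expands symbol-by-symbol to OO OO OO OO OO OO OO OFO OO OO OO OO OO OO OO; joining the 15 pieces gives the next term.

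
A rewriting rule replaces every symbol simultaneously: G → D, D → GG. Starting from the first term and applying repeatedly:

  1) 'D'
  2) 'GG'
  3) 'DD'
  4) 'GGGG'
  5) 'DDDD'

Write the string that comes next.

GGGGGGGG

Expanding DDDD: D→GG, D→GG, D→GG, D→GG. Concatenated: GG GG GG GG.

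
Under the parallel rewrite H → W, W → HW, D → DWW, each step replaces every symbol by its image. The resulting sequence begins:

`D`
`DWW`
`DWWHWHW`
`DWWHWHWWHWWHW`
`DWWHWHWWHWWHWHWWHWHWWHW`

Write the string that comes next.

Replace each of the 23 characters of DWWHWHWWHWWHWHWWHWHWWHW in place — DWW HW HW W HW W HW HW W HW HW W HW W HW HW W HW W HW HW W HW — and concatenate.

DWWHWHWWHWWHWHWWHWHWWHWWHWHWWHWWHWHWWHW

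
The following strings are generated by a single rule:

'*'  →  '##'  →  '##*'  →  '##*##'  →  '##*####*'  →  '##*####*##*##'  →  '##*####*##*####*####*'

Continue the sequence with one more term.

##*####*##*####*####*##*####*##*##

From term 3 onward, concatenate the last term with the second-to-last: ##·* = ##*, ##*·## = ##*##, …
Continuing: ##*####*##*####*####* · ##*####*##*## gives term 8.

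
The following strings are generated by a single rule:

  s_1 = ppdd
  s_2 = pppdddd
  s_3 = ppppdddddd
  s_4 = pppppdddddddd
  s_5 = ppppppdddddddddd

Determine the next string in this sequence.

pppppppdddddddddddd

Term n consists of n+1 p's, followed by 2n d's (n = 1, 2, …).
Setting n = 6 gives 7, 12 characters in each block.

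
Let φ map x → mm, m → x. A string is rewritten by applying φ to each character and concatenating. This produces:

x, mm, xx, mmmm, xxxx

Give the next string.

Expanding xxxx: x→mm, x→mm, x→mm, x→mm. Concatenated: mm mm mm mm.

mmmmmmmm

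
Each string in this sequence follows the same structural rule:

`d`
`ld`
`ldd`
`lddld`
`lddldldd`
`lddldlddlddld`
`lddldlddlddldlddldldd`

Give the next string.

lddldlddlddldlddldlddlddldlddlddld

Each term (from the third on) is the previous term followed by the one before it: term 3 = ld·d = ldd.
Continuing: lddldlddlddldlddldldd · lddldlddlddld gives term 8.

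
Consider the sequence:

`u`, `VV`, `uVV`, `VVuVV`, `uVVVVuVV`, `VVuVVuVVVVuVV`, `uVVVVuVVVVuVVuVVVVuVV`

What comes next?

VVuVVuVVVVuVVuVVVVuVVVVuVVuVVVVuVV

From term 3 onward, concatenate the second-to-last term with the last: u·VV = uVV, VV·uVV = VVuVV, …
The next term joins VVuVVuVVVVuVV and uVVVVuVVVVuVVuVVVVuVV.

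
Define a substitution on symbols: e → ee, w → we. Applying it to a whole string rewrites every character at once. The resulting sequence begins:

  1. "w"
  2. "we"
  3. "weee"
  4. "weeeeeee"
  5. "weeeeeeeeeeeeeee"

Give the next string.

weeeeeeeeeeeeeeeeeeeeeeeeeeeeeee

Applying the rule to each of the 16 symbols of weeeeeeeeeeeeeee gives the pieces we ee ee ee ee ee ee ee ee ee ee ee ee ee ee ee, which concatenate to the answer.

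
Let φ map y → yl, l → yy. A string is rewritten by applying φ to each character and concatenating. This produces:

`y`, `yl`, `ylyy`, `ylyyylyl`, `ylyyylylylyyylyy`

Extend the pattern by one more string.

Applying the rule to each of the 16 symbols of ylyyylylylyyylyy gives the pieces yl yy yl yl yl yy yl yy yl yy yl yl yl yy yl yl, which concatenate to the answer.

ylyyylylylyyylyyylyyylylylyyylyl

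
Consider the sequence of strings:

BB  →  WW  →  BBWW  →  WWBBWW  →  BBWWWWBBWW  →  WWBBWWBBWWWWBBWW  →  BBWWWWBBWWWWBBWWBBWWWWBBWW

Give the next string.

WWBBWWBBWWWWBBWWBBWWWWBBWWWWBBWWBBWWWWBBWW

From term 3 onward, concatenate the second-to-last term with the last: BB·WW = BBWW, WW·BBWW = WWBBWW, …
Continuing: WWBBWWBBWWWWBBWW · BBWWWWBBWWWWBBWWBBWWWWBBWW gives term 8.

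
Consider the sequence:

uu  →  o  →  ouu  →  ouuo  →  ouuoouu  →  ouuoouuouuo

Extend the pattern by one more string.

ouuoouuouuoouuoouu

This is a Fibonacci-style word recurrence s(k) = s(k−1)·s(k−2): e.g. o·uu = ouu.
The next term joins ouuoouuouuo and ouuoouu.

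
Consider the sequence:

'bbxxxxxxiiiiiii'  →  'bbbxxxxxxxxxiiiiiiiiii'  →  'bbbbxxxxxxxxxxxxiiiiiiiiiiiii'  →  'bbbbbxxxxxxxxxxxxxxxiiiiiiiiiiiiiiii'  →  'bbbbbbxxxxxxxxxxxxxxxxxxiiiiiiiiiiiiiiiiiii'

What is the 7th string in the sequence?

Reading off run lengths: b runs 2, 3, 4, 5, 6; x runs 6, 9, 12, 15, 18; i runs 7, 10, 13, 16, 19 — each is linear in n, where the shown terms are n = 2, 3, 4, 5, 6.
Setting n = 8 gives 8, 24, 25 characters in each block.

bbbbbbbbxxxxxxxxxxxxxxxxxxxxxxxxiiiiiiiiiiiiiiiiiiiiiiiii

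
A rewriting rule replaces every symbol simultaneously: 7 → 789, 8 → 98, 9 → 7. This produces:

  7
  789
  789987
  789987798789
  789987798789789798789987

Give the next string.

789987798789789798789987789987789798789987798789

Applying the rule to each of the 24 symbols of 789987798789789798789987 gives the pieces 789 98 7 7 98 789 789 7 98 789 98 7 789 98 7 789 7 98 789 98 7 7 98 789, which concatenate to the answer.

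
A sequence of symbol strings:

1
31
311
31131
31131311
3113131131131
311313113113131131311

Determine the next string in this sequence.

From term 3 onward, concatenate the last term with the second-to-last: 31·1 = 311, 311·31 = 31131, …
So term 8 is 311313113113131131311·3113131131131.

3113131131131311313113113131131131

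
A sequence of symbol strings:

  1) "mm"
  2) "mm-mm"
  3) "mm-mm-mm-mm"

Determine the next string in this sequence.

s(k+1) = s(k)·-·s(k) — each term doubles the last with '-' between the halves.
Doubling mm-mm-mm-mm with '-' between the halves:

mm-mm-mm-mm-mm-mm-mm-mm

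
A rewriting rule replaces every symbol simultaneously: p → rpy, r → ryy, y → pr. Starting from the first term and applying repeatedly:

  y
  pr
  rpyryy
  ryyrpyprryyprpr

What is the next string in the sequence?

Replace each of the 15 characters of ryyrpyprryyprpr in place — ryy pr pr ryy rpy pr rpy ryy ryy pr pr rpy ryy rpy ryy — and concatenate.

ryyprprryyrpyprrpyryyryyprprrpyryyrpyryy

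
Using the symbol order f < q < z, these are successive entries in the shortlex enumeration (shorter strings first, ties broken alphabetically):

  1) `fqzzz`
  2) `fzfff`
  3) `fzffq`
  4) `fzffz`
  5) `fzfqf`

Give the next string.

Find the rightmost character of fzfqf below z, bump it to the next letter, and reset everything to its right to f.

fzfqq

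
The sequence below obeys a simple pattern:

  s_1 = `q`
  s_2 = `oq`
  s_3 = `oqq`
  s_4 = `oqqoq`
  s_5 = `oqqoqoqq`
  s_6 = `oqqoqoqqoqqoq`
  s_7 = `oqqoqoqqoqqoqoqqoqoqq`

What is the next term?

Each term (from the third on) is the previous term followed by the one before it: term 3 = oq·q = oqq.
So term 8 is oqqoqoqqoqqoqoqqoqoqq·oqqoqoqqoqqoq.

oqqoqoqqoqqoqoqqoqoqqoqqoqoqqoqqoq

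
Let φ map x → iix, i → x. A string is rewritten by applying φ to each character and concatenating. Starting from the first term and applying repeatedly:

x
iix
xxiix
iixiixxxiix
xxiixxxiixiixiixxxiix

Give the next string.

Rewriting the 21 symbols of xxiixxxiixiixiixxxiix one by one yields iix iix x x iix iix iix x x iix x x iix x x iix iix iix x x iix; concatenated:

iixiixxxiixiixiixxxiixxxiixxxiixiixiixxxiix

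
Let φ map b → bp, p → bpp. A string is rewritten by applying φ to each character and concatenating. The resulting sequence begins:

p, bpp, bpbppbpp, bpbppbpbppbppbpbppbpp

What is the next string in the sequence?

Rewriting the 21 symbols of bpbppbpbppbppbpbppbpp one by one yields bp bpp bp bpp bpp bp bpp bp bpp bpp bp bpp bpp bp bpp bp bpp bpp bp bpp bpp; concatenated:

bpbppbpbppbppbpbppbpbppbppbpbppbppbpbppbpbppbppbpbppbpp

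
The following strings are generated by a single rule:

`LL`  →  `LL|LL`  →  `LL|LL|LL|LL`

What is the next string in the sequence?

Each string is two copies of the previous one joined by '|'.
Doubling LL|LL|LL|LL with '|' between the halves:

LL|LL|LL|LL|LL|LL|LL|LL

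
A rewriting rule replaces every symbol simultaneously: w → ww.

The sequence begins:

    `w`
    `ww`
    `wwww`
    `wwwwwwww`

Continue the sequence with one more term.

wwwwwwwwwwwwwwww

Rewriting each symbol of wwwwwwww: w→ww, w→ww, w→ww, w→ww, w→ww, w→ww, w→ww, w→ww, which concatenates to ww ww ww ww ww ww ww ww.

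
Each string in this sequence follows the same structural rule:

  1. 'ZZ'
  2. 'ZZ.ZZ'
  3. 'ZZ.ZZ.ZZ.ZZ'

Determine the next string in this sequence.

Every step duplicates the string with '.' between the halves.
One more doubling of ZZ.ZZ.ZZ.ZZ gives the answer.

ZZ.ZZ.ZZ.ZZ.ZZ.ZZ.ZZ.ZZ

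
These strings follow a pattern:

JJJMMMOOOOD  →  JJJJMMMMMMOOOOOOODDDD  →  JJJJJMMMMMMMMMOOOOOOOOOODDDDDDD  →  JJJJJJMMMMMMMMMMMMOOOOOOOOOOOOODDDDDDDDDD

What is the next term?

JJJJJJJMMMMMMMMMMMMMMMOOOOOOOOOOOOOOOODDDDDDDDDDDDD

Term n consists of n+2 J's, followed by 3n M's, followed by 3n+1 O's, followed by 3n-2 D's (n = 1, 2, …).
Setting n = 5 gives 7, 15, 16, 13 characters in each block.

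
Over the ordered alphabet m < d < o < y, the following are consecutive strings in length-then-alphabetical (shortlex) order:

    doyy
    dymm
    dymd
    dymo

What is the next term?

dymy

Find the rightmost character of dymo below y, bump it to the next letter, and reset everything to its right to m.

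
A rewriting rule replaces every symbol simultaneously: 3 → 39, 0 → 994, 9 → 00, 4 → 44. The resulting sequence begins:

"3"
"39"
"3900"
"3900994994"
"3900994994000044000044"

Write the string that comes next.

390099499400004400004499499499499444449949949949944444

φ(3900994994000044000044) expands symbol-by-symbol to 39 00 994 994 00 00 44 00 00 44 994 994 994 994 44 44 994 994 994 994 44 44; joining the 22 pieces gives the next term.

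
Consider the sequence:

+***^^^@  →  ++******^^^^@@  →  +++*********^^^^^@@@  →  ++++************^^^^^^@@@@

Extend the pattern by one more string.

The n-th term is n +'s then 3n *'s then n+2 ^'s then n @'s (n = 1, 2, …).
For the next term, n = 5, so the run lengths are 5, 15, 7, 5.

+++++***************^^^^^^^@@@@@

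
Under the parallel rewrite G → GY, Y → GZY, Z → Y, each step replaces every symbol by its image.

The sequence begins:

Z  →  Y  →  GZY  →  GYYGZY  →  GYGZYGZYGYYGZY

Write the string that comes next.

Applying the rule to each of the 14 symbols of GYGZYGZYGYYGZY gives the pieces GY GZY GY Y GZY GY Y GZY GY GZY GZY GY Y GZY, which concatenate to the answer.

GYGZYGYYGZYGYYGZYGYGZYGZYGYYGZY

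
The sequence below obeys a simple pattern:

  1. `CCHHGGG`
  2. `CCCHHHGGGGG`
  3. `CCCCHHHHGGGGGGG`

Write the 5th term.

CCCCCCHHHHHHGGGGGGGGGGG

The n-th term is n C's then n H's then 2n-1 G's, where the shown terms are n = 2, 3, 4.
For term 5, n = 6, so the run lengths are 6, 6, 11.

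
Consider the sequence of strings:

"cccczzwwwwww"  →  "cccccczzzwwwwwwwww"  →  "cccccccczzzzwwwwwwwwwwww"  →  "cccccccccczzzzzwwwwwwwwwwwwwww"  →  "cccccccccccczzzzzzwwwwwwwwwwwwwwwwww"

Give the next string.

Term n consists of 2n c's, followed by n z's, followed by 3n w's, where the shown terms are n = 2, 3, 4, 5, 6.
At n = 7 the blocks have lengths 14, 7, 21.

cccccccccccccczzzzzzzwwwwwwwwwwwwwwwwwwwww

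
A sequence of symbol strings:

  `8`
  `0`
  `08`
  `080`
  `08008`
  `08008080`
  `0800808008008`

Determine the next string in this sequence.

Each term (from the third on) is the previous term followed by the one before it: term 3 = 0·8 = 08.
So term 8 is 0800808008008·08008080.

080080800800808008080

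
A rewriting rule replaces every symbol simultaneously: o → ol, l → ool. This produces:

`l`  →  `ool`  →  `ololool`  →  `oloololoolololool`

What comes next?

oloolololoololoolololoololoololoolololool

Replace each of the 17 characters of oloololoolololool in place — ol ool ol ol ool ol ool ol ol ool ol ool ol ool ol ol ool — and concatenate.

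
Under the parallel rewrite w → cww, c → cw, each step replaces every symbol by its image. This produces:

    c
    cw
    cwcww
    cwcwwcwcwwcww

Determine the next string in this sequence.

Rewriting the 13 symbols of cwcwwcwcwwcww one by one yields cw cww cw cww cww cw cww cw cww cww cw cww cww; concatenated:

cwcwwcwcwwcwwcwcwwcwcwwcwwcwcwwcww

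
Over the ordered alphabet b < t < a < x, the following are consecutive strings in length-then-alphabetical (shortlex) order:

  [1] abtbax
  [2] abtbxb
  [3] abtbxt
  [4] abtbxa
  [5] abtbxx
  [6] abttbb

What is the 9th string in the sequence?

Stepping forward 3 times from abttbb: abttbb → abttbt → abttba, then the target.

abttbx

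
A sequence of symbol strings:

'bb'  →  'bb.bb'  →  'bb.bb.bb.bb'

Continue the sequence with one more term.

bb.bb.bb.bb.bb.bb.bb.bb

Each string is two copies of the previous one joined by '.'.
One more doubling of bb.bb.bb.bb gives the answer.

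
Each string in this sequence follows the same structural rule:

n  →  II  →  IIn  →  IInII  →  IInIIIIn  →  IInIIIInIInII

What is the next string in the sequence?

From term 3 onward, concatenate the last term with the second-to-last: II·n = IIn, IIn·II = IInII, …
The next term joins IInIIIInIInII and IInIIIIn.

IInIIIInIInIIIInIIIIn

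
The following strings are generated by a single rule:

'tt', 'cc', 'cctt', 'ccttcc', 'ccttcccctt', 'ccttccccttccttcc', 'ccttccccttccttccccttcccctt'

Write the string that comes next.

This is a Fibonacci-style word recurrence s(k) = s(k−1)·s(k−2): e.g. cc·tt = cctt.
So term 8 is ccttccccttccttccccttcccctt·ccttccccttccttcc.

ccttccccttccttccccttccccttccttccccttccttcc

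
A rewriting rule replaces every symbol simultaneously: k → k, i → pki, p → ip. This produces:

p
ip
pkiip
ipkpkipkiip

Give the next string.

pkiipkipkpkiipkpkipkiip

Apply φ to ipkpkipkiip symbol by symbol: i→pki, p→ip, k→k, p→ip, k→k, i→pki, p→ip, k→k, i→pki, i→pki, p→ip; joined: pki ip k ip k pki ip k pki pki ip.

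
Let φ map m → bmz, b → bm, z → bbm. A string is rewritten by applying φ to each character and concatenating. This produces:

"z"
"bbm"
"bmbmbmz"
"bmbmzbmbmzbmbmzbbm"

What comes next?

φ(bmbmzbmbmzbmbmzbbm) expands symbol-by-symbol to bm bmz bm bmz bbm bm bmz bm bmz bbm bm bmz bm bmz bbm bm bm bmz; joining the 18 pieces gives the next term.

bmbmzbmbmzbbmbmbmzbmbmzbbmbmbmzbmbmzbbmbmbmbmz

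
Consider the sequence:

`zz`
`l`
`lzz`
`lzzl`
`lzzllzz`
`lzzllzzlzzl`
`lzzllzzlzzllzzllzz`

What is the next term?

This is a Fibonacci-style word recurrence s(k) = s(k−1)·s(k−2): e.g. l·zz = lzz.
So term 8 is lzzllzzlzzllzzllzz·lzzllzzlzzl.

lzzllzzlzzllzzllzzlzzllzzlzzl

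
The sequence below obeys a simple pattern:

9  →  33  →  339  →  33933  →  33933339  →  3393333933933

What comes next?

This is a Fibonacci-style word recurrence s(k) = s(k−1)·s(k−2): e.g. 33·9 = 339.
The next term joins 3393333933933 and 33933339.

339333393393333933339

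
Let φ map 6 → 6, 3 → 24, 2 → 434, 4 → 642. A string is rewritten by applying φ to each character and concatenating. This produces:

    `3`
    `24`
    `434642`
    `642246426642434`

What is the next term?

Rewriting the 15 symbols of 642246426642434 one by one yields 6 642 434 434 642 6 642 434 6 6 642 434 642 24 642; concatenated:

664243443464266424346664243464224642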